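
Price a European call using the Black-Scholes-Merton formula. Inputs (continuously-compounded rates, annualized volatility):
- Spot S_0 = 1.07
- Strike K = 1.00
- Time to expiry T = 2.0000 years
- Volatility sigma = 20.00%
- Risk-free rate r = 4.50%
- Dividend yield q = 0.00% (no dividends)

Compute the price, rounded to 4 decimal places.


d1 = (ln(S/K) + (r - q + 0.5*sigma^2) * T) / (sigma * sqrt(T)) = 0.69882885
d2 = d1 - sigma * sqrt(T) = 0.41598614
exp(-rT) = 0.91393119; exp(-qT) = 1.00000000
C = S_0 * exp(-qT) * N(d1) - K * exp(-rT) * N(d2)
N(d1) = 0.75767050; N(d2) = 0.66128993
C = 1.0700 * 1.00000000 * 0.75767050 - 1.0000 * 0.91393119 * 0.66128993 = 0.2063

Answer: Price = 0.2063


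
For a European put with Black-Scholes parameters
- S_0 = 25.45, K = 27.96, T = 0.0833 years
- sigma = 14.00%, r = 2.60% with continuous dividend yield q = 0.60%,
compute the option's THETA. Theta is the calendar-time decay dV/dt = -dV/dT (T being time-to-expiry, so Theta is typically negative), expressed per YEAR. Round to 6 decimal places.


d1 = -2.2663923227; d2 = -2.3067987578
phi(d1) = 0.0305862226; exp(-qT) = 0.9995003249; exp(-rT) = 0.9978365437
Theta = -S*exp(-qT)*phi(d1)*sigma/(2*sqrt(T)) + r*K*exp(-rT)*N(-d2) - q*S*exp(-qT)*N(-d1)
N(-d1) = 0.9882863134; N(-d2) = 0.9894669792; sqrt(T) = 0.2886173938
Term 1 = -25.4500 * 0.9995003249 * 0.0305862226 * 0.1400 / (2 * 0.2886173938) = -0.1887000914
Term 2 = 0.0260 * 27.9600 * 0.9978365437 * 0.9894669792 = 0.7177467348
Term 3 = -0.0060 * 25.4500 * 0.9995003249 * 0.9882863134 = -0.1508359134
Theta = -0.1887000914 + (0.7177467348) + (-0.1508359134) = 0.378211

Answer: Theta = 0.378211


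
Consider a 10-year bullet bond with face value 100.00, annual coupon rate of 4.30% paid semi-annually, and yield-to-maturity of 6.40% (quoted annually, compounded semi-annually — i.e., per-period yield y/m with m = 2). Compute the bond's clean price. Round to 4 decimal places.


Answer: Price = 84.6636

Derivation:
Coupon per period c = face * coupon_rate / m = 2.150000
Periods per year m = 2; per-period yield y/m = 0.032000
Number of cashflows N = 20
Cashflows (t years, CF_t, discount factor 1/(1+y/m)^(m*t), PV):
  t = 0.5000: CF_t = 2.150000, DF = 0.968992, PV = 2.083333
  t = 1.0000: CF_t = 2.150000, DF = 0.938946, PV = 2.018734
  t = 1.5000: CF_t = 2.150000, DF = 0.909831, PV = 1.956137
  t = 2.0000: CF_t = 2.150000, DF = 0.881620, PV = 1.895482
  t = 2.5000: CF_t = 2.150000, DF = 0.854283, PV = 1.836707
  t = 3.0000: CF_t = 2.150000, DF = 0.827793, PV = 1.779755
  t = 3.5000: CF_t = 2.150000, DF = 0.802125, PV = 1.724569
  t = 4.0000: CF_t = 2.150000, DF = 0.777253, PV = 1.671094
  t = 4.5000: CF_t = 2.150000, DF = 0.753152, PV = 1.619277
  t = 5.0000: CF_t = 2.150000, DF = 0.729799, PV = 1.569067
  t = 5.5000: CF_t = 2.150000, DF = 0.707169, PV = 1.520414
  t = 6.0000: CF_t = 2.150000, DF = 0.685241, PV = 1.473269
  t = 6.5000: CF_t = 2.150000, DF = 0.663994, PV = 1.427586
  t = 7.0000: CF_t = 2.150000, DF = 0.643405, PV = 1.383320
  t = 7.5000: CF_t = 2.150000, DF = 0.623454, PV = 1.340426
  t = 8.0000: CF_t = 2.150000, DF = 0.604122, PV = 1.298863
  t = 8.5000: CF_t = 2.150000, DF = 0.585390, PV = 1.258588
  t = 9.0000: CF_t = 2.150000, DF = 0.567238, PV = 1.219562
  t = 9.5000: CF_t = 2.150000, DF = 0.549649, PV = 1.181746
  t = 10.0000: CF_t = 102.150000, DF = 0.532606, PV = 54.405703
Price P = sum_t PV_t = 84.663634


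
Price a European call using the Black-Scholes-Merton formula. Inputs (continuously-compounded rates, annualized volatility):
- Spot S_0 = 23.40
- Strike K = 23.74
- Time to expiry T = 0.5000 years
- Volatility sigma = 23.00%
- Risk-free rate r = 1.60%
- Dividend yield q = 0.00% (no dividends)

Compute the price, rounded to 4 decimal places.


Answer: Price = 1.4472

Derivation:
d1 = (ln(S/K) + (r - q + 0.5*sigma^2) * T) / (sigma * sqrt(T)) = 0.04180928
d2 = d1 - sigma * sqrt(T) = -0.12082528
exp(-rT) = 0.99203191; exp(-qT) = 1.00000000
C = S_0 * exp(-qT) * N(d1) - K * exp(-rT) * N(d2)
N(d1) = 0.51667463; N(d2) = 0.45191471
C = 23.4000 * 1.00000000 * 0.51667463 - 23.7400 * 0.99203191 * 0.45191471 = 1.4472


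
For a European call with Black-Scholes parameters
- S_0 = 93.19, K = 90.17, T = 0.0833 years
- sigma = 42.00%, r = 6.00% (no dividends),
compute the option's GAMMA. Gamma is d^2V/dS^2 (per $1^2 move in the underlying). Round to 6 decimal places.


Answer: Gamma = 0.032935

Derivation:
d1 = 0.3736096502; d2 = 0.2523903448
phi(d1) = 0.3720486631; exp(-qT) = 1.0000000000; exp(-rT) = 0.9950144692
Gamma = exp(-qT) * phi(d1) / (S * sigma * sqrt(T)) = 1.0000000000 * 0.3720486631 / (93.1900 * 0.4200 * 0.2886173938) = 0.032935


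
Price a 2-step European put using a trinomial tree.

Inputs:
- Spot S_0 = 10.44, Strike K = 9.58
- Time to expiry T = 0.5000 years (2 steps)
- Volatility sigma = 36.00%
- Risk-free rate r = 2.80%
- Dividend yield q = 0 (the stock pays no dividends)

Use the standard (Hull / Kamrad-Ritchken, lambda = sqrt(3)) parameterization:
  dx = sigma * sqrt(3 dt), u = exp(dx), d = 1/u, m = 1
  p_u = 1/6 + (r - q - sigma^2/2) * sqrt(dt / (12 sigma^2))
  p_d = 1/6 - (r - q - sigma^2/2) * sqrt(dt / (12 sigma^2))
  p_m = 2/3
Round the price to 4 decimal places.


dt = T/N = 0.250000; dx = sigma*sqrt(3*dt) = 0.311769
u = exp(dx) = 1.365839; d = 1/u = 0.732151
p_u = 0.151912, p_m = 0.666667, p_d = 0.181421
Discount per step: exp(-r*dt) = 0.993024
Stock lattice S(k, j) with j the centered position index:
  k=0: S(0,+0) = 10.4400
  k=1: S(1,-1) = 7.6437; S(1,+0) = 10.4400; S(1,+1) = 14.2594
  k=2: S(2,-2) = 5.5963; S(2,-1) = 7.6437; S(2,+0) = 10.4400; S(2,+1) = 14.2594; S(2,+2) = 19.4760
Terminal payoffs V(N, j) = max(K - S_T, 0):
  V(2,-2) = 3.983696; V(2,-1) = 1.936348; V(2,+0) = 0.000000; V(2,+1) = 0.000000; V(2,+2) = 0.000000
Backward induction: V(k, j) = exp(-r*dt) * [p_u * V(k+1, j+1) + p_m * V(k+1, j) + p_d * V(k+1, j-1)]
  V(1,-1) = exp(-r*dt) * [p_u*0.000000 + p_m*1.936348 + p_d*3.983696] = 1.999580
  V(1,+0) = exp(-r*dt) * [p_u*0.000000 + p_m*0.000000 + p_d*1.936348] = 0.348844
  V(1,+1) = exp(-r*dt) * [p_u*0.000000 + p_m*0.000000 + p_d*0.000000] = 0.000000
  V(0,+0) = exp(-r*dt) * [p_u*0.000000 + p_m*0.348844 + p_d*1.999580] = 0.591176

Answer: Price = V(0,0) = 0.5912


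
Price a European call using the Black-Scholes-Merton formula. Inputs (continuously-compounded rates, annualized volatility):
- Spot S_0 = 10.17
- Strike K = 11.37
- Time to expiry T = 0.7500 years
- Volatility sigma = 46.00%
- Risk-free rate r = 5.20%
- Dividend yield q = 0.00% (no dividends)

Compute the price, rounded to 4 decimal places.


Answer: Price = 1.3107

Derivation:
d1 = (ln(S/K) + (r - q + 0.5*sigma^2) * T) / (sigma * sqrt(T)) = 0.01710438
d2 = d1 - sigma * sqrt(T) = -0.38126730
exp(-rT) = 0.96175071; exp(-qT) = 1.00000000
C = S_0 * exp(-qT) * N(d1) - K * exp(-rT) * N(d2)
N(d1) = 0.50682333; N(d2) = 0.35150246
C = 10.1700 * 1.00000000 * 0.50682333 - 11.3700 * 0.96175071 * 0.35150246 = 1.3107


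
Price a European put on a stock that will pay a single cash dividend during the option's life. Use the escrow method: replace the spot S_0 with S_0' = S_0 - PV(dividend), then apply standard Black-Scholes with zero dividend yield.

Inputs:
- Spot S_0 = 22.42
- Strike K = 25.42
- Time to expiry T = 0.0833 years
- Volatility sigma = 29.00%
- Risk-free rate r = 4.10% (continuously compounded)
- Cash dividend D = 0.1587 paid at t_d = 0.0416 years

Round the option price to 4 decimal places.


PV(D) = D * exp(-r * t_d) = 0.1587 * 0.99829585 = 0.15842955
S_0' = S_0 - PV(D) = 22.4200 - 0.15842955 = 22.26157045
d1 = (ln(S_0'/K) + (r + sigma^2/2)*T) / (sigma*sqrt(T)) = -1.50248200
d2 = d1 - sigma*sqrt(T) = -1.58618104
exp(-rT) = 0.99659053
N(-d1) = 0.93351366; N(-d2) = 0.94365088
P = K * exp(-rT) * N(-d2) - S_0' * N(-d1) = 25.4200 * 0.99659053 * 0.94365088 - 22.26157045 * 0.93351366 = 3.1243

Answer: Price = 3.1243


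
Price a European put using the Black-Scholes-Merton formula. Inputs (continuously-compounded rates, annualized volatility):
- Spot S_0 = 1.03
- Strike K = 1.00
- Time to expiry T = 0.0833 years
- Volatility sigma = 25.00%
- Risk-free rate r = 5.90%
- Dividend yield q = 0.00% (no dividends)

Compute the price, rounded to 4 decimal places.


Answer: Price = 0.0150

Derivation:
d1 = (ln(S/K) + (r - q + 0.5*sigma^2) * T) / (sigma * sqrt(T)) = 0.51385160
d2 = d1 - sigma * sqrt(T) = 0.44169725
exp(-rT) = 0.99509736; exp(-qT) = 1.00000000
P = K * exp(-rT) * N(-d2) - S_0 * exp(-qT) * N(-d1)
N(-d1) = 0.30367788; N(-d2) = 0.32935415
P = 1.0000 * 0.99509736 * 0.32935415 - 1.0300 * 1.00000000 * 0.30367788 = 0.0150


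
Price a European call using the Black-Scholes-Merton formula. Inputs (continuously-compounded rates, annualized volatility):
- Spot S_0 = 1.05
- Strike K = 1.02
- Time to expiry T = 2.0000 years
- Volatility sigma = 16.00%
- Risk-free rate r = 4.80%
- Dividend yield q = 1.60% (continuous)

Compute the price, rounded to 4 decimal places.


d1 = (ln(S/K) + (r - q + 0.5*sigma^2) * T) / (sigma * sqrt(T)) = 0.52408782
d2 = d1 - sigma * sqrt(T) = 0.29781365
exp(-rT) = 0.90846402; exp(-qT) = 0.96850658
C = S_0 * exp(-qT) * N(d1) - K * exp(-rT) * N(d2)
N(d1) = 0.69989127; N(d2) = 0.61707730
C = 1.0500 * 0.96850658 * 0.69989127 - 1.0200 * 0.90846402 * 0.61707730 = 0.1399

Answer: Price = 0.1399


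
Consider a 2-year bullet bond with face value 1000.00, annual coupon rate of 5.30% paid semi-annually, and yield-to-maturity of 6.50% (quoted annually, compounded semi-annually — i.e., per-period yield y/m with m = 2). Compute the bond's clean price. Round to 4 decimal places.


Coupon per period c = face * coupon_rate / m = 26.500000
Periods per year m = 2; per-period yield y/m = 0.032500
Number of cashflows N = 4
Cashflows (t years, CF_t, discount factor 1/(1+y/m)^(m*t), PV):
  t = 0.5000: CF_t = 26.500000, DF = 0.968523, PV = 25.665860
  t = 1.0000: CF_t = 26.500000, DF = 0.938037, PV = 24.857975
  t = 1.5000: CF_t = 26.500000, DF = 0.908510, PV = 24.075521
  t = 2.0000: CF_t = 1026.500000, DF = 0.879913, PV = 903.230746
Price P = sum_t PV_t = 977.830102

Answer: Price = 977.8301


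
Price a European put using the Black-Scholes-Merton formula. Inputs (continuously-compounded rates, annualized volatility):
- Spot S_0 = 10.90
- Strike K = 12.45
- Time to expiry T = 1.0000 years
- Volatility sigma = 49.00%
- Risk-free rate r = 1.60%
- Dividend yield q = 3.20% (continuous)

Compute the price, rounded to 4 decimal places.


d1 = (ln(S/K) + (r - q + 0.5*sigma^2) * T) / (sigma * sqrt(T)) = -0.05899558
d2 = d1 - sigma * sqrt(T) = -0.54899558
exp(-rT) = 0.98412732; exp(-qT) = 0.96850658
P = K * exp(-rT) * N(-d2) - S_0 * exp(-qT) * N(-d1)
N(-d1) = 0.52352219; N(-d2) = 0.70849576
P = 12.4500 * 0.98412732 * 0.70849576 - 10.9000 * 0.96850658 * 0.52352219 = 3.1541

Answer: Price = 3.1541


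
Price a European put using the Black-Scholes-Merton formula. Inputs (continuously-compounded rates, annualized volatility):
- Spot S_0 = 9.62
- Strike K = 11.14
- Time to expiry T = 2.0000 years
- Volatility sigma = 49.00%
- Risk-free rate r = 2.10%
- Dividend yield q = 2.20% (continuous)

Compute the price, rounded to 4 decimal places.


d1 = (ln(S/K) + (r - q + 0.5*sigma^2) * T) / (sigma * sqrt(T)) = 0.13189999
d2 = d1 - sigma * sqrt(T) = -0.56106466
exp(-rT) = 0.95886978; exp(-qT) = 0.95695396
P = K * exp(-rT) * N(-d2) - S_0 * exp(-qT) * N(-d1)
N(-d1) = 0.44753170; N(-d2) = 0.71262327
P = 11.1400 * 0.95886978 * 0.71262327 - 9.6200 * 0.95695396 * 0.44753170 = 3.4922

Answer: Price = 3.4922


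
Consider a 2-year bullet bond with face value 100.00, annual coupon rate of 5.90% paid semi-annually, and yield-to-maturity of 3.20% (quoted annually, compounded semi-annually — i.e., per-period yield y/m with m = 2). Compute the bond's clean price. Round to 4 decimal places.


Coupon per period c = face * coupon_rate / m = 2.950000
Periods per year m = 2; per-period yield y/m = 0.016000
Number of cashflows N = 4
Cashflows (t years, CF_t, discount factor 1/(1+y/m)^(m*t), PV):
  t = 0.5000: CF_t = 2.950000, DF = 0.984252, PV = 2.903543
  t = 1.0000: CF_t = 2.950000, DF = 0.968752, PV = 2.857818
  t = 1.5000: CF_t = 2.950000, DF = 0.953496, PV = 2.812813
  t = 2.0000: CF_t = 102.950000, DF = 0.938480, PV = 96.616549
Price P = sum_t PV_t = 105.190723

Answer: Price = 105.1907


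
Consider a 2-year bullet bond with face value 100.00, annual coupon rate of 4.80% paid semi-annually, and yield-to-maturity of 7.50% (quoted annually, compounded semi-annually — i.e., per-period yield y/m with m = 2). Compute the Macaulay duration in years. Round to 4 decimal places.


Coupon per period c = face * coupon_rate / m = 2.400000
Periods per year m = 2; per-period yield y/m = 0.037500
Number of cashflows N = 4
Cashflows (t years, CF_t, discount factor 1/(1+y/m)^(m*t), PV):
  t = 0.5000: CF_t = 2.400000, DF = 0.963855, PV = 2.313253
  t = 1.0000: CF_t = 2.400000, DF = 0.929017, PV = 2.229641
  t = 1.5000: CF_t = 2.400000, DF = 0.895438, PV = 2.149052
  t = 2.0000: CF_t = 102.400000, DF = 0.863073, PV = 88.378685
Price P = sum_t PV_t = 95.070631
Macaulay numerator sum_t t * PV_t:
  t * PV_t at t = 0.5000: 1.156627
  t * PV_t at t = 1.0000: 2.229641
  t * PV_t at t = 1.5000: 3.223578
  t * PV_t at t = 2.0000: 176.757370
Macaulay duration D = (sum_t t * PV_t) / P = 183.367216 / 95.070631 = 1.928747

Answer: Macaulay duration = 1.9287 years


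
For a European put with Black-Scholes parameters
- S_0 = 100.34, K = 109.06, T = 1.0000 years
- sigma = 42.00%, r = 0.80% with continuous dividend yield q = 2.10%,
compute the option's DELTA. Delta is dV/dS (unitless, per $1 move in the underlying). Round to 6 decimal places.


Answer: Delta = -0.497174

Derivation:
d1 = -0.0193661201; d2 = -0.4393661201
phi(d1) = 0.3988674764; exp(-qT) = 0.9792189646; exp(-rT) = 0.9920319148
N(-d1) = 0.5077254812
Delta = -exp(-qT) * N(-d1) = -0.9792189646 * 0.5077254812 = -0.497174


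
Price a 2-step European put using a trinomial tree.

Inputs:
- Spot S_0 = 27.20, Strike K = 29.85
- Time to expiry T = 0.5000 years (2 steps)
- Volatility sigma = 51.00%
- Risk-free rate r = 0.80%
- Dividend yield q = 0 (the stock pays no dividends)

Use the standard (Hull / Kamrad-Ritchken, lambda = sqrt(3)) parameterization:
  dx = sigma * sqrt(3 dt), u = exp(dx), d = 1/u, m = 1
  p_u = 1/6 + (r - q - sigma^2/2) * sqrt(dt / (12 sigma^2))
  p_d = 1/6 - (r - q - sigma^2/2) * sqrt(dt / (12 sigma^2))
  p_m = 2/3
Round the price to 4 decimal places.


Answer: Price = V(0,0) = 5.3667

Derivation:
dt = T/N = 0.250000; dx = sigma*sqrt(3*dt) = 0.441673
u = exp(dx) = 1.555307; d = 1/u = 0.642960
p_u = 0.132125, p_m = 0.666667, p_d = 0.201209
Discount per step: exp(-r*dt) = 0.998002
Stock lattice S(k, j) with j the centered position index:
  k=0: S(0,+0) = 27.2000
  k=1: S(1,-1) = 17.4885; S(1,+0) = 27.2000; S(1,+1) = 42.3044
  k=2: S(2,-2) = 11.2444; S(2,-1) = 17.4885; S(2,+0) = 27.2000; S(2,+1) = 42.3044; S(2,+2) = 65.7963
Terminal payoffs V(N, j) = max(K - S_T, 0):
  V(2,-2) = 18.605591; V(2,-1) = 12.361491; V(2,+0) = 2.650000; V(2,+1) = 0.000000; V(2,+2) = 0.000000
Backward induction: V(k, j) = exp(-r*dt) * [p_u * V(k+1, j+1) + p_m * V(k+1, j) + p_d * V(k+1, j-1)]
  V(1,-1) = exp(-r*dt) * [p_u*2.650000 + p_m*12.361491 + p_d*18.605591] = 12.310085
  V(1,+0) = exp(-r*dt) * [p_u*0.000000 + p_m*2.650000 + p_d*12.361491] = 4.245406
  V(1,+1) = exp(-r*dt) * [p_u*0.000000 + p_m*0.000000 + p_d*2.650000] = 0.532138
  V(0,+0) = exp(-r*dt) * [p_u*0.532138 + p_m*4.245406 + p_d*12.310085] = 5.366730


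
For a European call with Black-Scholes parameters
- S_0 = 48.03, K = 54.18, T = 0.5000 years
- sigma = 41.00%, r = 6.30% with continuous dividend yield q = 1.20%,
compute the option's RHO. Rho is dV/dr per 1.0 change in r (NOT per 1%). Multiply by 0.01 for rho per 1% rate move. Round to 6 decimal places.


Answer: Rho = 8.354105

Derivation:
d1 = -0.1826785223; d2 = -0.4725923026
phi(d1) = 0.3923408685; exp(-qT) = 0.9940179641; exp(-rT) = 0.9689909565
N(d2) = 0.3182520376
Rho = K*T*exp(-rT)*N(d2) = 54.1800 * 0.5000 * 0.9689909565 * 0.3182520376 = 8.354105


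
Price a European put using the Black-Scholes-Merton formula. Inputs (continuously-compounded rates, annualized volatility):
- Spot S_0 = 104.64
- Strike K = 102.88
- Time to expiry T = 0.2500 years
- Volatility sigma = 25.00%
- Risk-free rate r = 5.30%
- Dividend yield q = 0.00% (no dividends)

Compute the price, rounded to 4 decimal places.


Answer: Price = 3.7292

Derivation:
d1 = (ln(S/K) + (r - q + 0.5*sigma^2) * T) / (sigma * sqrt(T)) = 0.30420102
d2 = d1 - sigma * sqrt(T) = 0.17920102
exp(-rT) = 0.98683739; exp(-qT) = 1.00000000
P = K * exp(-rT) * N(-d2) - S_0 * exp(-qT) * N(-d1)
N(-d1) = 0.38048737; N(-d2) = 0.42888993
P = 102.8800 * 0.98683739 * 0.42888993 - 104.6400 * 1.00000000 * 0.38048737 = 3.7292


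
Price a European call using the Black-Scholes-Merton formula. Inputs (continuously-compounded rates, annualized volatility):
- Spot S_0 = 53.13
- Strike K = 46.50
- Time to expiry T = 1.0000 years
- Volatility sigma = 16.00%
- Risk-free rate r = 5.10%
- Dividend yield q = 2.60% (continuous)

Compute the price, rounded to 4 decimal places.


Answer: Price = 8.2278

Derivation:
d1 = (ln(S/K) + (r - q + 0.5*sigma^2) * T) / (sigma * sqrt(T)) = 1.06930892
d2 = d1 - sigma * sqrt(T) = 0.90930892
exp(-rT) = 0.95027867; exp(-qT) = 0.97433509
C = S_0 * exp(-qT) * N(d1) - K * exp(-rT) * N(d2)
N(d1) = 0.85753475; N(d2) = 0.81840646
C = 53.1300 * 0.97433509 * 0.85753475 - 46.5000 * 0.95027867 * 0.81840646 = 8.2278


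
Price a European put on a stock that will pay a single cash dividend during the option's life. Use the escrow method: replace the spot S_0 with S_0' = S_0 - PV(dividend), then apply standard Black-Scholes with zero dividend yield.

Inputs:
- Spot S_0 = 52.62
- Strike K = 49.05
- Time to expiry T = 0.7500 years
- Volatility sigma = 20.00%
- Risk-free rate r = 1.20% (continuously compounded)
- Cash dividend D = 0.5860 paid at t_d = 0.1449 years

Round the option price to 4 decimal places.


PV(D) = D * exp(-r * t_d) = 0.5860 * 0.99826271 = 0.58498195
S_0' = S_0 - PV(D) = 52.6200 - 0.58498195 = 52.03501805
d1 = (ln(S_0'/K) + (r + sigma^2/2)*T) / (sigma*sqrt(T)) = 0.47964372
d2 = d1 - sigma*sqrt(T) = 0.30643864
exp(-rT) = 0.99104038
N(-d1) = 0.31574037; N(-d2) = 0.37963534
P = K * exp(-rT) * N(-d2) - S_0' * N(-d1) = 49.0500 * 0.99104038 * 0.37963534 - 52.03501805 * 0.31574037 = 2.0247

Answer: Price = 2.0247


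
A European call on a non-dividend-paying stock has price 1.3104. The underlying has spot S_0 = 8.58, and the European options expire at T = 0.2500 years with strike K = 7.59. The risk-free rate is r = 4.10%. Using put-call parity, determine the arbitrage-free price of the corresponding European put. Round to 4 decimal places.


Answer: Put price = 0.2430

Derivation:
Put-call parity: C - P = S_0 * exp(-qT) - K * exp(-rT).
S_0 * exp(-qT) = 8.5800 * 1.00000000 = 8.58000000
K * exp(-rT) = 7.5900 * 0.98980235 = 7.51259985
P = C - S*exp(-qT) + K*exp(-rT)
P = 1.3104 - 8.58000000 + 7.51259985 = 0.2430


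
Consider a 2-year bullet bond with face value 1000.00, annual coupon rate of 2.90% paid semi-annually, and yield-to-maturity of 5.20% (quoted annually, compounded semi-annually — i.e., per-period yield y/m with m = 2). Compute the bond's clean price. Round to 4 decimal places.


Answer: Price = 956.8413

Derivation:
Coupon per period c = face * coupon_rate / m = 14.500000
Periods per year m = 2; per-period yield y/m = 0.026000
Number of cashflows N = 4
Cashflows (t years, CF_t, discount factor 1/(1+y/m)^(m*t), PV):
  t = 0.5000: CF_t = 14.500000, DF = 0.974659, PV = 14.132554
  t = 1.0000: CF_t = 14.500000, DF = 0.949960, PV = 13.774419
  t = 1.5000: CF_t = 14.500000, DF = 0.925887, PV = 13.425359
  t = 2.0000: CF_t = 1014.500000, DF = 0.902424, PV = 915.508979
Price P = sum_t PV_t = 956.841311


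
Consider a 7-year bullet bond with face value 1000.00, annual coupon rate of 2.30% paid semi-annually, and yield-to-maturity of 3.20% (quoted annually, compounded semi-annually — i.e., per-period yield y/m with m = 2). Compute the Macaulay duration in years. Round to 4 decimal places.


Coupon per period c = face * coupon_rate / m = 11.500000
Periods per year m = 2; per-period yield y/m = 0.016000
Number of cashflows N = 14
Cashflows (t years, CF_t, discount factor 1/(1+y/m)^(m*t), PV):
  t = 0.5000: CF_t = 11.500000, DF = 0.984252, PV = 11.318898
  t = 1.0000: CF_t = 11.500000, DF = 0.968752, PV = 11.140647
  t = 1.5000: CF_t = 11.500000, DF = 0.953496, PV = 10.965204
  t = 2.0000: CF_t = 11.500000, DF = 0.938480, PV = 10.792524
  t = 2.5000: CF_t = 11.500000, DF = 0.923701, PV = 10.622563
  t = 3.0000: CF_t = 11.500000, DF = 0.909155, PV = 10.455278
  t = 3.5000: CF_t = 11.500000, DF = 0.894837, PV = 10.290628
  t = 4.0000: CF_t = 11.500000, DF = 0.880745, PV = 10.128571
  t = 4.5000: CF_t = 11.500000, DF = 0.866875, PV = 9.969066
  t = 5.0000: CF_t = 11.500000, DF = 0.853224, PV = 9.812073
  t = 5.5000: CF_t = 11.500000, DF = 0.839787, PV = 9.657552
  t = 6.0000: CF_t = 11.500000, DF = 0.826562, PV = 9.505465
  t = 6.5000: CF_t = 11.500000, DF = 0.813545, PV = 9.355772
  t = 7.0000: CF_t = 1011.500000, DF = 0.800734, PV = 809.942104
Price P = sum_t PV_t = 943.956344
Macaulay numerator sum_t t * PV_t:
  t * PV_t at t = 0.5000: 5.659449
  t * PV_t at t = 1.0000: 11.140647
  t * PV_t at t = 1.5000: 16.447806
  t * PV_t at t = 2.0000: 21.585047
  t * PV_t at t = 2.5000: 26.556407
  t * PV_t at t = 3.0000: 31.365835
  t * PV_t at t = 3.5000: 36.017198
  t * PV_t at t = 4.0000: 40.514284
  t * PV_t at t = 4.5000: 44.860797
  t * PV_t at t = 5.0000: 49.060364
  t * PV_t at t = 5.5000: 53.116536
  t * PV_t at t = 6.0000: 57.032787
  t * PV_t at t = 6.5000: 60.812519
  t * PV_t at t = 7.0000: 5669.594727
Macaulay duration D = (sum_t t * PV_t) / P = 6123.764403 / 943.956344 = 6.487339

Answer: Macaulay duration = 6.4873 years


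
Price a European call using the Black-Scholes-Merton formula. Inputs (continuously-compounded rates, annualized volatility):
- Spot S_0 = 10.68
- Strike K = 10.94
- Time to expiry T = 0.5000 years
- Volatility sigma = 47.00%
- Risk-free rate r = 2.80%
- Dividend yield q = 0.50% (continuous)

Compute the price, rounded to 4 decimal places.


d1 = (ln(S/K) + (r - q + 0.5*sigma^2) * T) / (sigma * sqrt(T)) = 0.12839867
d2 = d1 - sigma * sqrt(T) = -0.20394152
exp(-rT) = 0.98609754; exp(-qT) = 0.99750312
C = S_0 * exp(-qT) * N(d1) - K * exp(-rT) * N(d2)
N(d1) = 0.55108326; N(d2) = 0.41919960
C = 10.6800 * 0.99750312 * 0.55108326 - 10.9400 * 0.98609754 * 0.41919960 = 1.3486

Answer: Price = 1.3486


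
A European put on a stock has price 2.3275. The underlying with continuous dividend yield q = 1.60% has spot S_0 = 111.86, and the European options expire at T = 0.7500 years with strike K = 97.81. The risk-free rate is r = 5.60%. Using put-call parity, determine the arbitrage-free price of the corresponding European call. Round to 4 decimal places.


Put-call parity: C - P = S_0 * exp(-qT) - K * exp(-rT).
S_0 * exp(-qT) = 111.8600 * 0.98807171 = 110.52570180
K * exp(-rT) = 97.8100 * 0.95886978 = 93.78705324
C = P + S*exp(-qT) - K*exp(-rT)
C = 2.3275 + 110.52570180 - 93.78705324 = 19.0661

Answer: Call price = 19.0661


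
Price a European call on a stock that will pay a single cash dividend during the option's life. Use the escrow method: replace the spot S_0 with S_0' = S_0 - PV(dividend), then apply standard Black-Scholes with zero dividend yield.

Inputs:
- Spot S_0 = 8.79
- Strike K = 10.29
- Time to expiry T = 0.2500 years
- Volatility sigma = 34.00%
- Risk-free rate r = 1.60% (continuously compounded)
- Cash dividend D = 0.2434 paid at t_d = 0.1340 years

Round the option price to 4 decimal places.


PV(D) = D * exp(-r * t_d) = 0.2434 * 0.99785830 = 0.24287871
S_0' = S_0 - PV(D) = 8.7900 - 0.24287871 = 8.54712129
d1 = (ln(S_0'/K) + (r + sigma^2/2)*T) / (sigma*sqrt(T)) = -0.98310597
d2 = d1 - sigma*sqrt(T) = -1.15310597
exp(-rT) = 0.99600799
N(d1) = 0.16277764; N(d2) = 0.12443345
C = S_0' * N(d1) - K * exp(-rT) * N(d2) = 8.54712129 * 0.16277764 - 10.2900 * 0.99600799 * 0.12443345 = 0.1160

Answer: Price = 0.1160


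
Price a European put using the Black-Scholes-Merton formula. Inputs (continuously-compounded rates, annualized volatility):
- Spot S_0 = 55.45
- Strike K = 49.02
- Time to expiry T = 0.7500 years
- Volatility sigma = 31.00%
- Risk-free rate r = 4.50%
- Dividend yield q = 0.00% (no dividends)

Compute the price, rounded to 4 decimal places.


Answer: Price = 2.3678

Derivation:
d1 = (ln(S/K) + (r - q + 0.5*sigma^2) * T) / (sigma * sqrt(T)) = 0.71904631
d2 = d1 - sigma * sqrt(T) = 0.45057844
exp(-rT) = 0.96681318; exp(-qT) = 1.00000000
P = K * exp(-rT) * N(-d2) - S_0 * exp(-qT) * N(-d1)
N(-d1) = 0.23605619; N(-d2) = 0.32614671
P = 49.0200 * 0.96681318 * 0.32614671 - 55.4500 * 1.00000000 * 0.23605619 = 2.3678


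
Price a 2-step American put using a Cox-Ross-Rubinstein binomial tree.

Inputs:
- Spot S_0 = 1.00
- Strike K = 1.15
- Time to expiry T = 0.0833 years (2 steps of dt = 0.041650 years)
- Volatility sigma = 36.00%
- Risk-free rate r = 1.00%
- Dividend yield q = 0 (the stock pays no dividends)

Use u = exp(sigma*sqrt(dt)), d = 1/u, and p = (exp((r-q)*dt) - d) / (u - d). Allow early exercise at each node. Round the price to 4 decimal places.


Answer: Price = V(0,0) = 0.1512

Derivation:
dt = T/N = 0.041650
u = exp(sigma*sqrt(dt)) = 1.076236; d = 1/u = 0.929164
p = (exp((r-q)*dt) - d) / (u - d) = 0.484473
Discount per step: exp(-r*dt) = 0.999584
Stock lattice S(k, i) with i counting down-moves:
  k=0: S(0,0) = 1.0000
  k=1: S(1,0) = 1.0762; S(1,1) = 0.9292
  k=2: S(2,0) = 1.1583; S(2,1) = 1.0000; S(2,2) = 0.8633
Terminal payoffs V(N, i) = max(K - S_T, 0):
  V(2,0) = 0.000000; V(2,1) = 0.150000; V(2,2) = 0.286654
Backward induction: V(k, i) = exp(-r*dt) * [p * V(k+1, i) + (1-p) * V(k+1, i+1)]; then take max(V_cont, immediate exercise) for American.
  V(1,0) = exp(-r*dt) * [p*0.000000 + (1-p)*0.150000] = 0.077297; exercise = 0.073764; V(1,0) = max -> 0.077297
  V(1,1) = exp(-r*dt) * [p*0.150000 + (1-p)*0.286654] = 0.220357; exercise = 0.220836; V(1,1) = max -> 0.220836
  V(0,0) = exp(-r*dt) * [p*0.077297 + (1-p)*0.220836] = 0.151232; exercise = 0.150000; V(0,0) = max -> 0.151232


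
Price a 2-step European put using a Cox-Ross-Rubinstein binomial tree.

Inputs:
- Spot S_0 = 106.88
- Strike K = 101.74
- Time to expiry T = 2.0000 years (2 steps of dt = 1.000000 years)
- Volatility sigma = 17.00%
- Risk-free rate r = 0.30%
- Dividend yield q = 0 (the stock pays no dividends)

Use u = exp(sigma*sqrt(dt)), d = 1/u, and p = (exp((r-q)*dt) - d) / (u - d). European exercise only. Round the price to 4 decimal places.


dt = T/N = 1.000000
u = exp(sigma*sqrt(dt)) = 1.185305; d = 1/u = 0.843665
p = (exp((r-q)*dt) - d) / (u - d) = 0.466396
Discount per step: exp(-r*dt) = 0.997004
Stock lattice S(k, i) with i counting down-moves:
  k=0: S(0,0) = 106.8800
  k=1: S(1,0) = 126.6854; S(1,1) = 90.1709
  k=2: S(2,0) = 150.1608; S(2,1) = 106.8800; S(2,2) = 76.0740
Terminal payoffs V(N, i) = max(K - S_T, 0):
  V(2,0) = 0.000000; V(2,1) = 0.000000; V(2,2) = 25.665988
Backward induction: V(k, i) = exp(-r*dt) * [p * V(k+1, i) + (1-p) * V(k+1, i+1)].
  V(1,0) = exp(-r*dt) * [p*0.000000 + (1-p)*0.000000] = 0.000000
  V(1,1) = exp(-r*dt) * [p*0.000000 + (1-p)*25.665988] = 13.654438
  V(0,0) = exp(-r*dt) * [p*0.000000 + (1-p)*13.654438] = 7.264232

Answer: Price = V(0,0) = 7.2642


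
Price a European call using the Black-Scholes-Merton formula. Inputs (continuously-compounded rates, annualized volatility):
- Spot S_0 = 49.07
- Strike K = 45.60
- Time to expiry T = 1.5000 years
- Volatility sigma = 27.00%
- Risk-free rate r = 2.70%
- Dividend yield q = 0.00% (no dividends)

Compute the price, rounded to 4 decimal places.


Answer: Price = 9.0914

Derivation:
d1 = (ln(S/K) + (r - q + 0.5*sigma^2) * T) / (sigma * sqrt(T)) = 0.50960011
d2 = d1 - sigma * sqrt(T) = 0.17891900
exp(-rT) = 0.96030916; exp(-qT) = 1.00000000
C = S_0 * exp(-qT) * N(d1) - K * exp(-rT) * N(d2)
N(d1) = 0.69483418; N(d2) = 0.57099935
C = 49.0700 * 1.00000000 * 0.69483418 - 45.6000 * 0.96030916 * 0.57099935 = 9.0914


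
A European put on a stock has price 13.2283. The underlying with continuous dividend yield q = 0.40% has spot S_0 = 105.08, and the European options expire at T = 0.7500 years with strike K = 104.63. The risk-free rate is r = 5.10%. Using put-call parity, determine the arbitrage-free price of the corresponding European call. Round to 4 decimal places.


Put-call parity: C - P = S_0 * exp(-qT) - K * exp(-rT).
S_0 * exp(-qT) = 105.0800 * 0.99700450 = 104.76523239
K * exp(-rT) = 104.6300 * 0.96247229 = 100.70347599
C = P + S*exp(-qT) - K*exp(-rT)
C = 13.2283 + 104.76523239 - 100.70347599 = 17.2901

Answer: Call price = 17.2901


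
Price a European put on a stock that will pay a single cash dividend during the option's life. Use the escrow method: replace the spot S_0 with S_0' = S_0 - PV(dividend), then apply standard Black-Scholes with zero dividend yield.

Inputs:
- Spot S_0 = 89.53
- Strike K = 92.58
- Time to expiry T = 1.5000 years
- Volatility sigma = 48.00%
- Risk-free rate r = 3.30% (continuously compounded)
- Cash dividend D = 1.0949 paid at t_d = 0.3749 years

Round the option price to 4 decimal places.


Answer: Price = 20.2402

Derivation:
PV(D) = D * exp(-r * t_d) = 1.0949 * 0.98770451 = 1.08143767
S_0' = S_0 - PV(D) = 89.5300 - 1.08143767 = 88.44856233
d1 = (ln(S_0'/K) + (r + sigma^2/2)*T) / (sigma*sqrt(T)) = 0.30048440
d2 = d1 - sigma*sqrt(T) = -0.28739314
exp(-rT) = 0.95170516
N(-d1) = 0.38190385; N(-d2) = 0.61309434
P = K * exp(-rT) * N(-d2) - S_0' * N(-d1) = 92.5800 * 0.95170516 * 0.61309434 - 88.44856233 * 0.38190385 = 20.2402


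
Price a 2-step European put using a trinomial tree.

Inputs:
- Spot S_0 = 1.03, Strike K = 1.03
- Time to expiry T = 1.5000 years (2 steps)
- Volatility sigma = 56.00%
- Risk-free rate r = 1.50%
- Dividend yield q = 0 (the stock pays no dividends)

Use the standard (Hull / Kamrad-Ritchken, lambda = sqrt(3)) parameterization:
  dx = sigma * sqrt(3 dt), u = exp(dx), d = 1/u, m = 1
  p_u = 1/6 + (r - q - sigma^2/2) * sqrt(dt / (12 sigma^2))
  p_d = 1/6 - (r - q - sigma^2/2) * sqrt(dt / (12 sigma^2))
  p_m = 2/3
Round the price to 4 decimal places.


dt = T/N = 0.750000; dx = sigma*sqrt(3*dt) = 0.840000
u = exp(dx) = 2.316367; d = 1/u = 0.431711
p_u = 0.103363, p_m = 0.666667, p_d = 0.229970
Discount per step: exp(-r*dt) = 0.988813
Stock lattice S(k, j) with j the centered position index:
  k=0: S(0,+0) = 1.0300
  k=1: S(1,-1) = 0.4447; S(1,+0) = 1.0300; S(1,+1) = 2.3859
  k=2: S(2,-2) = 0.1920; S(2,-1) = 0.4447; S(2,+0) = 1.0300; S(2,+1) = 2.3859; S(2,+2) = 5.5265
Terminal payoffs V(N, j) = max(K - S_T, 0):
  V(2,-2) = 0.838035; V(2,-1) = 0.585338; V(2,+0) = 0.000000; V(2,+1) = 0.000000; V(2,+2) = 0.000000
Backward induction: V(k, j) = exp(-r*dt) * [p_u * V(k+1, j+1) + p_m * V(k+1, j) + p_d * V(k+1, j-1)]
  V(1,-1) = exp(-r*dt) * [p_u*0.000000 + p_m*0.585338 + p_d*0.838035] = 0.576427
  V(1,+0) = exp(-r*dt) * [p_u*0.000000 + p_m*0.000000 + p_d*0.585338] = 0.133104
  V(1,+1) = exp(-r*dt) * [p_u*0.000000 + p_m*0.000000 + p_d*0.000000] = 0.000000
  V(0,+0) = exp(-r*dt) * [p_u*0.000000 + p_m*0.133104 + p_d*0.576427] = 0.218822

Answer: Price = V(0,0) = 0.2188


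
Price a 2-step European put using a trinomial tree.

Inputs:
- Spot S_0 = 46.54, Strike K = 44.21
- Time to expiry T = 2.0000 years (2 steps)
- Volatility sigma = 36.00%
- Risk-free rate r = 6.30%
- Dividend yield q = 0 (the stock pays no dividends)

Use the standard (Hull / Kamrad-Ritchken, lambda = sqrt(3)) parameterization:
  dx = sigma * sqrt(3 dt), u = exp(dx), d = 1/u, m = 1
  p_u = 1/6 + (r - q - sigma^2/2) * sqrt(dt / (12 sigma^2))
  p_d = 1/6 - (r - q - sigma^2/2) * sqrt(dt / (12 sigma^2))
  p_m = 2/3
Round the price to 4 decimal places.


dt = T/N = 1.000000; dx = sigma*sqrt(3*dt) = 0.623538
u = exp(dx) = 1.865517; d = 1/u = 0.536044
p_u = 0.165223, p_m = 0.666667, p_d = 0.168110
Discount per step: exp(-r*dt) = 0.938943
Stock lattice S(k, j) with j the centered position index:
  k=0: S(0,+0) = 46.5400
  k=1: S(1,-1) = 24.9475; S(1,+0) = 46.5400; S(1,+1) = 86.8212
  k=2: S(2,-2) = 13.3730; S(2,-1) = 24.9475; S(2,+0) = 46.5400; S(2,+1) = 86.8212; S(2,+2) = 161.9664
Terminal payoffs V(N, j) = max(K - S_T, 0):
  V(2,-2) = 30.837029; V(2,-1) = 19.262494; V(2,+0) = 0.000000; V(2,+1) = 0.000000; V(2,+2) = 0.000000
Backward induction: V(k, j) = exp(-r*dt) * [p_u * V(k+1, j+1) + p_m * V(k+1, j) + p_d * V(k+1, j-1)]
  V(1,-1) = exp(-r*dt) * [p_u*0.000000 + p_m*19.262494 + p_d*30.837029] = 16.925092
  V(1,+0) = exp(-r*dt) * [p_u*0.000000 + p_m*0.000000 + p_d*19.262494] = 3.040504
  V(1,+1) = exp(-r*dt) * [p_u*0.000000 + p_m*0.000000 + p_d*0.000000] = 0.000000
  V(0,+0) = exp(-r*dt) * [p_u*0.000000 + p_m*3.040504 + p_d*16.925092] = 4.574796

Answer: Price = V(0,0) = 4.5748


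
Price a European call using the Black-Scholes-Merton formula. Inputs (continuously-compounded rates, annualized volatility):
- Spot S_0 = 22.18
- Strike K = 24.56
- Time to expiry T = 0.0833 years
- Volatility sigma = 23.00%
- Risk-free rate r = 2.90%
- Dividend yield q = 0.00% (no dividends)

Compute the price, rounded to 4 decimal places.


d1 = (ln(S/K) + (r - q + 0.5*sigma^2) * T) / (sigma * sqrt(T)) = -1.46589641
d2 = d1 - sigma * sqrt(T) = -1.53227841
exp(-rT) = 0.99758722; exp(-qT) = 1.00000000
C = S_0 * exp(-qT) * N(d1) - K * exp(-rT) * N(d2)
N(d1) = 0.07133826; N(d2) = 0.06272687
C = 22.1800 * 1.00000000 * 0.07133826 - 24.5600 * 0.99758722 * 0.06272687 = 0.0454

Answer: Price = 0.0454


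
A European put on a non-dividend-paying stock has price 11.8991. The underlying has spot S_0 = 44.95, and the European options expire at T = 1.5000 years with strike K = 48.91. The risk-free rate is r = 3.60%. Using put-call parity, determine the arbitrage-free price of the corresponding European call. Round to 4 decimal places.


Answer: Call price = 10.5102

Derivation:
Put-call parity: C - P = S_0 * exp(-qT) - K * exp(-rT).
S_0 * exp(-qT) = 44.9500 * 1.00000000 = 44.95000000
K * exp(-rT) = 48.9100 * 0.94743211 = 46.33890433
C = P + S*exp(-qT) - K*exp(-rT)
C = 11.8991 + 44.95000000 - 46.33890433 = 10.5102


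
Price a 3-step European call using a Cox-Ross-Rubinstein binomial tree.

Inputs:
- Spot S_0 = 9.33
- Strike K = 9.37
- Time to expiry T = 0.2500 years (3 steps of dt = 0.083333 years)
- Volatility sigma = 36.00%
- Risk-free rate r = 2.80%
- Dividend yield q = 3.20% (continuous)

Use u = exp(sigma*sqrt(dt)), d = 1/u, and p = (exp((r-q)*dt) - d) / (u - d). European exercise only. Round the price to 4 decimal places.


dt = T/N = 0.083333
u = exp(sigma*sqrt(dt)) = 1.109515; d = 1/u = 0.901295
p = (exp((r-q)*dt) - d) / (u - d) = 0.472442
Discount per step: exp(-r*dt) = 0.997669
Stock lattice S(k, i) with i counting down-moves:
  k=0: S(0,0) = 9.3300
  k=1: S(1,0) = 10.3518; S(1,1) = 8.4091
  k=2: S(2,0) = 11.4855; S(2,1) = 9.3300; S(2,2) = 7.5791
  k=3: S(3,0) = 12.7433; S(3,1) = 10.3518; S(3,2) = 8.4091; S(3,3) = 6.8310
Terminal payoffs V(N, i) = max(S_T - K, 0):
  V(3,0) = 3.373281; V(3,1) = 0.981776; V(3,2) = 0.000000; V(3,3) = 0.000000
Backward induction: V(k, i) = exp(-r*dt) * [p * V(k+1, i) + (1-p) * V(k+1, i+1)].
  V(2,0) = exp(-r*dt) * [p*3.373281 + (1-p)*0.981776] = 2.106702
  V(2,1) = exp(-r*dt) * [p*0.981776 + (1-p)*0.000000] = 0.462751
  V(2,2) = exp(-r*dt) * [p*0.000000 + (1-p)*0.000000] = 0.000000
  V(1,0) = exp(-r*dt) * [p*2.106702 + (1-p)*0.462751] = 1.236534
  V(1,1) = exp(-r*dt) * [p*0.462751 + (1-p)*0.000000] = 0.218113
  V(0,0) = exp(-r*dt) * [p*1.236534 + (1-p)*0.218113] = 0.697628

Answer: Price = V(0,0) = 0.6976


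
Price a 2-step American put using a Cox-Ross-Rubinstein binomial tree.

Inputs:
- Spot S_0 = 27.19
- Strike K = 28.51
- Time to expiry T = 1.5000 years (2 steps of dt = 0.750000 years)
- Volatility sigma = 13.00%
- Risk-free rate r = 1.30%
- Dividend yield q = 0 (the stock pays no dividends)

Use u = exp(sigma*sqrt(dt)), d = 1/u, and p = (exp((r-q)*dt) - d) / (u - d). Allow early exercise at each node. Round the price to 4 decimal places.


dt = T/N = 0.750000
u = exp(sigma*sqrt(dt)) = 1.119165; d = 1/u = 0.893523
p = (exp((r-q)*dt) - d) / (u - d) = 0.515305
Discount per step: exp(-r*dt) = 0.990297
Stock lattice S(k, i) with i counting down-moves:
  k=0: S(0,0) = 27.1900
  k=1: S(1,0) = 30.4301; S(1,1) = 24.2949
  k=2: S(2,0) = 34.0563; S(2,1) = 27.1900; S(2,2) = 21.7080
Terminal payoffs V(N, i) = max(K - S_T, 0):
  V(2,0) = 0.000000; V(2,1) = 1.320000; V(2,2) = 6.801961
Backward induction: V(k, i) = exp(-r*dt) * [p * V(k+1, i) + (1-p) * V(k+1, i+1)]; then take max(V_cont, immediate exercise) for American.
  V(1,0) = exp(-r*dt) * [p*0.000000 + (1-p)*1.320000] = 0.633590; exercise = 0.000000; V(1,0) = max -> 0.633590
  V(1,1) = exp(-r*dt) * [p*1.320000 + (1-p)*6.801961] = 3.938490; exercise = 4.215112; V(1,1) = max -> 4.215112
  V(0,0) = exp(-r*dt) * [p*0.633590 + (1-p)*4.215112] = 2.346544; exercise = 1.320000; V(0,0) = max -> 2.346544

Answer: Price = V(0,0) = 2.3465


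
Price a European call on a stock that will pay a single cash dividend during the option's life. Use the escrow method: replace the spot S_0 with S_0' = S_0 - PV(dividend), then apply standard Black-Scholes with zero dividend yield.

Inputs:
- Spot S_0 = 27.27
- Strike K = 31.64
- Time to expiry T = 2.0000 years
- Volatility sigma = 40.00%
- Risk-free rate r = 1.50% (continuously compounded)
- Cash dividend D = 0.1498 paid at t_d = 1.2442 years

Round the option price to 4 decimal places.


Answer: Price = 4.7981

Derivation:
PV(D) = D * exp(-r * t_d) = 0.1498 * 0.98151008 = 0.14703021
S_0' = S_0 - PV(D) = 27.2700 - 0.14703021 = 27.12296979
d1 = (ln(S_0'/K) + (r + sigma^2/2)*T) / (sigma*sqrt(T)) = 0.06356681
d2 = d1 - sigma*sqrt(T) = -0.50211861
exp(-rT) = 0.97044553
N(d1) = 0.52534242; N(d2) = 0.30779204
C = S_0' * N(d1) - K * exp(-rT) * N(d2) = 27.12296979 * 0.52534242 - 31.6400 * 0.97044553 * 0.30779204 = 4.7981


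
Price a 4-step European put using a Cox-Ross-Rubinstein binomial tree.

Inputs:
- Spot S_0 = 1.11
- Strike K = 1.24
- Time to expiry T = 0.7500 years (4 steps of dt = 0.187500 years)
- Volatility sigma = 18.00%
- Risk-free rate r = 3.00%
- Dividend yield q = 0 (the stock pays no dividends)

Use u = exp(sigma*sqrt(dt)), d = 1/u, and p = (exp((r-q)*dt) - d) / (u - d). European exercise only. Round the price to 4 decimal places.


Answer: Price = V(0,0) = 0.1366

Derivation:
dt = T/N = 0.187500
u = exp(sigma*sqrt(dt)) = 1.081060; d = 1/u = 0.925018
p = (exp((r-q)*dt) - d) / (u - d) = 0.516674
Discount per step: exp(-r*dt) = 0.994391
Stock lattice S(k, i) with i counting down-moves:
  k=0: S(0,0) = 1.1100
  k=1: S(1,0) = 1.2000; S(1,1) = 1.0268
  k=2: S(2,0) = 1.2972; S(2,1) = 1.1100; S(2,2) = 0.9498
  k=3: S(3,0) = 1.4024; S(3,1) = 1.2000; S(3,2) = 1.0268; S(3,3) = 0.8786
  k=4: S(4,0) = 1.5161; S(4,1) = 1.2972; S(4,2) = 1.1100; S(4,3) = 0.9498; S(4,4) = 0.8127
Terminal payoffs V(N, i) = max(K - S_T, 0):
  V(4,0) = 0.000000; V(4,1) = 0.000000; V(4,2) = 0.130000; V(4,3) = 0.290220; V(4,4) = 0.427313
Backward induction: V(k, i) = exp(-r*dt) * [p * V(k+1, i) + (1-p) * V(k+1, i+1)].
  V(3,0) = exp(-r*dt) * [p*0.000000 + (1-p)*0.000000] = 0.000000
  V(3,1) = exp(-r*dt) * [p*0.000000 + (1-p)*0.130000] = 0.062480
  V(3,2) = exp(-r*dt) * [p*0.130000 + (1-p)*0.290220] = 0.206275
  V(3,3) = exp(-r*dt) * [p*0.290220 + (1-p)*0.427313] = 0.354481
  V(2,0) = exp(-r*dt) * [p*0.000000 + (1-p)*0.062480] = 0.030029
  V(2,1) = exp(-r*dt) * [p*0.062480 + (1-p)*0.206275] = 0.131239
  V(2,2) = exp(-r*dt) * [p*0.206275 + (1-p)*0.354481] = 0.276348
  V(1,0) = exp(-r*dt) * [p*0.030029 + (1-p)*0.131239] = 0.078504
  V(1,1) = exp(-r*dt) * [p*0.131239 + (1-p)*0.276348] = 0.200245
  V(0,0) = exp(-r*dt) * [p*0.078504 + (1-p)*0.200245] = 0.136574


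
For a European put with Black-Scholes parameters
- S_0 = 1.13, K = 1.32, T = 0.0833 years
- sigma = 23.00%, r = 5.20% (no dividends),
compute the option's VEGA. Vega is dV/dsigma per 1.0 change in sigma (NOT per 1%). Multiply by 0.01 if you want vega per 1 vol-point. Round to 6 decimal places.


Answer: Vega = 0.010521

Derivation:
d1 = -2.2427648698; d2 = -2.3091468704
phi(d1) = 0.0322597272; exp(-qT) = 1.0000000000; exp(-rT) = 0.9956777678
Vega = S * exp(-qT) * phi(d1) * sqrt(T) = 1.1300 * 1.0000000000 * 0.0322597272 * 0.2886173938 = 0.010521
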